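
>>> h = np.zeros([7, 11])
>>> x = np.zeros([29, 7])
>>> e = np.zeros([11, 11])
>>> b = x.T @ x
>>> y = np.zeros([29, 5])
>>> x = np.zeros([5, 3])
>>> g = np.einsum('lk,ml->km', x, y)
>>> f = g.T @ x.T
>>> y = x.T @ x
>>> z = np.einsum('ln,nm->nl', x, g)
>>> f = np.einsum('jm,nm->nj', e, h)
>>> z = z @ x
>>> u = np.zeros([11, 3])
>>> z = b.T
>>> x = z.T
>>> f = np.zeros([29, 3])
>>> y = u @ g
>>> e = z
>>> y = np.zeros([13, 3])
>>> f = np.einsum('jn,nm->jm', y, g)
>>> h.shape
(7, 11)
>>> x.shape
(7, 7)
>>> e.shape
(7, 7)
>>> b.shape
(7, 7)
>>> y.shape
(13, 3)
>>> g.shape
(3, 29)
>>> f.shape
(13, 29)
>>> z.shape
(7, 7)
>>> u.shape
(11, 3)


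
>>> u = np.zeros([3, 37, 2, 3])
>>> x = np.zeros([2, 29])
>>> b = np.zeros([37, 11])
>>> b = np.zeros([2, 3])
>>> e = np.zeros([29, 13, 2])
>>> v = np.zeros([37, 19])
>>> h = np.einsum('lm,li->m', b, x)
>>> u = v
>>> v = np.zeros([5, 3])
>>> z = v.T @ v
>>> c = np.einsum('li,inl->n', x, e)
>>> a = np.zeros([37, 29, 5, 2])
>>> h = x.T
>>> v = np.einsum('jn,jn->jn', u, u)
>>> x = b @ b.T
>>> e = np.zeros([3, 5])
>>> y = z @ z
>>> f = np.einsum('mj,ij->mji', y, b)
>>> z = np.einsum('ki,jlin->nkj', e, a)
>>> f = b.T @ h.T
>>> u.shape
(37, 19)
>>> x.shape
(2, 2)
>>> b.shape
(2, 3)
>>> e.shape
(3, 5)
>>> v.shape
(37, 19)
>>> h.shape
(29, 2)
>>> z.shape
(2, 3, 37)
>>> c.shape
(13,)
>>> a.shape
(37, 29, 5, 2)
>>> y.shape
(3, 3)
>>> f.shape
(3, 29)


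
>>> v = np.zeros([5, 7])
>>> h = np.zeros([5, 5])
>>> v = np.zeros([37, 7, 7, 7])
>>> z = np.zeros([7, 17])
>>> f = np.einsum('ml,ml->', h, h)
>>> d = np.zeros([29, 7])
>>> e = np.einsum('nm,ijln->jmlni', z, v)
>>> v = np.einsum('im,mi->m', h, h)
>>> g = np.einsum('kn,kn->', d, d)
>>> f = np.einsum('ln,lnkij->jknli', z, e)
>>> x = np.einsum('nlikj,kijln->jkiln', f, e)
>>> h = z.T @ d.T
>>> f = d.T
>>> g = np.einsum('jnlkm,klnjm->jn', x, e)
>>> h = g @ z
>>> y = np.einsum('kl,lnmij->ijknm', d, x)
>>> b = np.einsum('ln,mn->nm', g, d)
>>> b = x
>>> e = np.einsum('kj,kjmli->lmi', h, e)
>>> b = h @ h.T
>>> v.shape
(5,)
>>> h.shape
(7, 17)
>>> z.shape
(7, 17)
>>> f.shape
(7, 29)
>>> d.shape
(29, 7)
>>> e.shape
(7, 7, 37)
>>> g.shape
(7, 7)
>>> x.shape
(7, 7, 17, 7, 37)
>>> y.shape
(7, 37, 29, 7, 17)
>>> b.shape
(7, 7)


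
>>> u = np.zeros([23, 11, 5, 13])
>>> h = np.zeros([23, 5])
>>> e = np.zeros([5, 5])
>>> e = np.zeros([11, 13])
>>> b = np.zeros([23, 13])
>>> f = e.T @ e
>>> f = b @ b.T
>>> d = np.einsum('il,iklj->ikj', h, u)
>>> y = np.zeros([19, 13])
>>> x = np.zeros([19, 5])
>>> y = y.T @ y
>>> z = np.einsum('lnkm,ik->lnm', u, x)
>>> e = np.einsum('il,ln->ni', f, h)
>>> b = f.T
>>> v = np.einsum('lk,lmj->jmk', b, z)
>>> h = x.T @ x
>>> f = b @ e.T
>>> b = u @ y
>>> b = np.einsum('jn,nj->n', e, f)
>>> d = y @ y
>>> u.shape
(23, 11, 5, 13)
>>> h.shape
(5, 5)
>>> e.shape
(5, 23)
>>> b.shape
(23,)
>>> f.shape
(23, 5)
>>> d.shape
(13, 13)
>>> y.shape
(13, 13)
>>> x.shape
(19, 5)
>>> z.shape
(23, 11, 13)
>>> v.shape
(13, 11, 23)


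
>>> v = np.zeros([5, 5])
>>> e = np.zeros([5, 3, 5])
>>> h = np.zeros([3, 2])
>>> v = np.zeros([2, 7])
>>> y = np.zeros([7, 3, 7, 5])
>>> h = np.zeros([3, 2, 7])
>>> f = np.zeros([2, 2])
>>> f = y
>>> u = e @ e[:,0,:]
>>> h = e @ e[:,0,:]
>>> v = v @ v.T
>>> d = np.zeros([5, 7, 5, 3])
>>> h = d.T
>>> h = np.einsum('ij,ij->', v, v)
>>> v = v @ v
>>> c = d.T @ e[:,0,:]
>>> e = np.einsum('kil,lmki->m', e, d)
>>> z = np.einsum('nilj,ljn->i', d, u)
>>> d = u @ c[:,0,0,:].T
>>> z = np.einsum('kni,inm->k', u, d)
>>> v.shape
(2, 2)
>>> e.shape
(7,)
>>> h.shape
()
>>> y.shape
(7, 3, 7, 5)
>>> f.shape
(7, 3, 7, 5)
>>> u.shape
(5, 3, 5)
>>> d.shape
(5, 3, 3)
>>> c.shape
(3, 5, 7, 5)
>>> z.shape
(5,)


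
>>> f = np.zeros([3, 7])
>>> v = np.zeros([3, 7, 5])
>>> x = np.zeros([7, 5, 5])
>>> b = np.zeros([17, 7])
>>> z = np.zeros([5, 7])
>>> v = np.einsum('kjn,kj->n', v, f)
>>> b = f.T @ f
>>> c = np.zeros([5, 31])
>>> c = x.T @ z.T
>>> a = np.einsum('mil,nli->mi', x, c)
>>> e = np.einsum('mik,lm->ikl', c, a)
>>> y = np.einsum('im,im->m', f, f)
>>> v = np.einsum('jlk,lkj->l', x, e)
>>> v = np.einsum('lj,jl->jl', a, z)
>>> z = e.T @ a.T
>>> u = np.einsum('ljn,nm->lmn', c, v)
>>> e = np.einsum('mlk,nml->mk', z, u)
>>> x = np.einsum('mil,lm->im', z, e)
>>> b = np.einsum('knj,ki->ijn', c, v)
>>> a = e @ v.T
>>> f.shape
(3, 7)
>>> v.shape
(5, 7)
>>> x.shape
(5, 7)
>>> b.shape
(7, 5, 5)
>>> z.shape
(7, 5, 7)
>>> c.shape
(5, 5, 5)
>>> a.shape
(7, 5)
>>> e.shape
(7, 7)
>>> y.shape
(7,)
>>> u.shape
(5, 7, 5)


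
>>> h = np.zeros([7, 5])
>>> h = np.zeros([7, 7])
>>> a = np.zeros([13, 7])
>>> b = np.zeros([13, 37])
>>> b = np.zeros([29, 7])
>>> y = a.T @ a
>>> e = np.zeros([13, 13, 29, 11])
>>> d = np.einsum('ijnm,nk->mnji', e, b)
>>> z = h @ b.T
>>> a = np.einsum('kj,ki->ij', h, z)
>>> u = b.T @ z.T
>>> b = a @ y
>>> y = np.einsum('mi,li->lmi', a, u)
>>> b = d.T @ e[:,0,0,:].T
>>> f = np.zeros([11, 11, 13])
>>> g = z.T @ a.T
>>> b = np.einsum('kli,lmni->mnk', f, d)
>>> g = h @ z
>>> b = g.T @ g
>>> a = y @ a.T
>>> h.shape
(7, 7)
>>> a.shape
(7, 29, 29)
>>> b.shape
(29, 29)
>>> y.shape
(7, 29, 7)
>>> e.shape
(13, 13, 29, 11)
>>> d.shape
(11, 29, 13, 13)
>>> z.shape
(7, 29)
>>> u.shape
(7, 7)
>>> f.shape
(11, 11, 13)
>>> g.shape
(7, 29)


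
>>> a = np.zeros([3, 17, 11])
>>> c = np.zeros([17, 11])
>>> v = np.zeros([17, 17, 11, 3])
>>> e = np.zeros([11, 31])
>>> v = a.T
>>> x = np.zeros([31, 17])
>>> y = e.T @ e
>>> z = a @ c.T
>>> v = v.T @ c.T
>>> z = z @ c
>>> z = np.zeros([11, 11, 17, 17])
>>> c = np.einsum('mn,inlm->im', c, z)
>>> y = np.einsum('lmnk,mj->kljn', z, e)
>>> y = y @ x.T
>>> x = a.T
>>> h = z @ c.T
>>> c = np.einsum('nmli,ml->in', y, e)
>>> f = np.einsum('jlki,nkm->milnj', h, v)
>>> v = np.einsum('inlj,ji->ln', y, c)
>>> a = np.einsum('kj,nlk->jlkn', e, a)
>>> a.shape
(31, 17, 11, 3)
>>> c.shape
(31, 17)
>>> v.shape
(31, 11)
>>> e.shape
(11, 31)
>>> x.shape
(11, 17, 3)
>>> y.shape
(17, 11, 31, 31)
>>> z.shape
(11, 11, 17, 17)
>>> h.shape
(11, 11, 17, 11)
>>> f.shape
(17, 11, 11, 3, 11)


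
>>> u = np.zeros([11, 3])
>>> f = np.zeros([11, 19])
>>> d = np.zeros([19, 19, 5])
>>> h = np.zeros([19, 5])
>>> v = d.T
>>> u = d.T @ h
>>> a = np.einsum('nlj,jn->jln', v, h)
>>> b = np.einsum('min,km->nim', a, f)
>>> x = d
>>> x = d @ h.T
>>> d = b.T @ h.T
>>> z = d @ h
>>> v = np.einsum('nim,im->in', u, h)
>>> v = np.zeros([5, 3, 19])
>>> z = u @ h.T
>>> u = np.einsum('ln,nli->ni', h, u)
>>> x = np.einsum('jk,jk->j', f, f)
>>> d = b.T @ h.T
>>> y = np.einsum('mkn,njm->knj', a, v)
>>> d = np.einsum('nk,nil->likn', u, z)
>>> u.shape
(5, 5)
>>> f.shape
(11, 19)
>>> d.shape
(19, 19, 5, 5)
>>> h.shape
(19, 5)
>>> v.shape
(5, 3, 19)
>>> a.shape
(19, 19, 5)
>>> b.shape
(5, 19, 19)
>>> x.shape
(11,)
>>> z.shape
(5, 19, 19)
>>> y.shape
(19, 5, 3)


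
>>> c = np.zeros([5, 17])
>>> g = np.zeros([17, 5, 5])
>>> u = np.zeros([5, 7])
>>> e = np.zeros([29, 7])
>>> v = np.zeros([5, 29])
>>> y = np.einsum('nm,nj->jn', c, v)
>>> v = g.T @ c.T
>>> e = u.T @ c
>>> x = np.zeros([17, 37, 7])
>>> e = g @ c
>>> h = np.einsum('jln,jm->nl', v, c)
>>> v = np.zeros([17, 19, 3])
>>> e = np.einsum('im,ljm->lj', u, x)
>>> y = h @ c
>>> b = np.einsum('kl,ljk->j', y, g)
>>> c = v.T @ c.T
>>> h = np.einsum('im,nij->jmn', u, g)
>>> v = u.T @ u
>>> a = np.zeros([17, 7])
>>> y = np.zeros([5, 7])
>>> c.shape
(3, 19, 5)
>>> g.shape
(17, 5, 5)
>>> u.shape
(5, 7)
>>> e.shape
(17, 37)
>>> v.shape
(7, 7)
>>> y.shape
(5, 7)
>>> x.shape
(17, 37, 7)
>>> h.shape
(5, 7, 17)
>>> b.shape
(5,)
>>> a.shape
(17, 7)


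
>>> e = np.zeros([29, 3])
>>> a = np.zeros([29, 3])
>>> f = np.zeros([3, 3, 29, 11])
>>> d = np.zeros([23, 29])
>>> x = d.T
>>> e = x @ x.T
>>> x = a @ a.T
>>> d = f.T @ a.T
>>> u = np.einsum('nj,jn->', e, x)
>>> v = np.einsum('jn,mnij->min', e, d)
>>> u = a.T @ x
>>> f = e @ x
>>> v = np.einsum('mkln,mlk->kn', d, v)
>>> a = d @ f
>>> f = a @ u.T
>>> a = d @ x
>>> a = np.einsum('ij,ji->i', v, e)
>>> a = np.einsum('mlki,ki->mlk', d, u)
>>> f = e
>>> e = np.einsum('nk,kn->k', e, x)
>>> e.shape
(29,)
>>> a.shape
(11, 29, 3)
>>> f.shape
(29, 29)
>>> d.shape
(11, 29, 3, 29)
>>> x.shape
(29, 29)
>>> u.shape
(3, 29)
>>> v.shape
(29, 29)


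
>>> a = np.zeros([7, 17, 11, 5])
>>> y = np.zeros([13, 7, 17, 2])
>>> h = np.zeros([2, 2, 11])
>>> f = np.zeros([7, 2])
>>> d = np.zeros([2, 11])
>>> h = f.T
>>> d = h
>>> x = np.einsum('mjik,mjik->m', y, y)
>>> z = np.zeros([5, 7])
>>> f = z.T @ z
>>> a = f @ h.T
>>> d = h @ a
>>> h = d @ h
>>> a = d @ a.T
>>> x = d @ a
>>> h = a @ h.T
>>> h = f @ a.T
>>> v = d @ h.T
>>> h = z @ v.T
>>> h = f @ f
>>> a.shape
(2, 7)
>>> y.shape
(13, 7, 17, 2)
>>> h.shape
(7, 7)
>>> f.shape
(7, 7)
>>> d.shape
(2, 2)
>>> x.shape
(2, 7)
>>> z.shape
(5, 7)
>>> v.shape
(2, 7)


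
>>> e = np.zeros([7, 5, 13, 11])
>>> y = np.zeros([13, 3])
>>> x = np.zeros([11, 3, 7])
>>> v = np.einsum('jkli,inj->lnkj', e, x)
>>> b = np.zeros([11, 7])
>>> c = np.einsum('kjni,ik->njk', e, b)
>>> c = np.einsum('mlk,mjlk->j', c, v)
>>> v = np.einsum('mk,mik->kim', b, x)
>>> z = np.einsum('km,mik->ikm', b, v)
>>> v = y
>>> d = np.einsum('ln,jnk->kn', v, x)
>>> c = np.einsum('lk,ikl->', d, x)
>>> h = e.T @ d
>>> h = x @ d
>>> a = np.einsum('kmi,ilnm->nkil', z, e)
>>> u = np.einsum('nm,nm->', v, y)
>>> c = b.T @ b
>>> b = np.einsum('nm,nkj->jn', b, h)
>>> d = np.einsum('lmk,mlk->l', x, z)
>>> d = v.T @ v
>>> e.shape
(7, 5, 13, 11)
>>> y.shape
(13, 3)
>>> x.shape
(11, 3, 7)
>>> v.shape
(13, 3)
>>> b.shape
(3, 11)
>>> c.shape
(7, 7)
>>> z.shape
(3, 11, 7)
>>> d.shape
(3, 3)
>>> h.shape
(11, 3, 3)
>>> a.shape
(13, 3, 7, 5)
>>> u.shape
()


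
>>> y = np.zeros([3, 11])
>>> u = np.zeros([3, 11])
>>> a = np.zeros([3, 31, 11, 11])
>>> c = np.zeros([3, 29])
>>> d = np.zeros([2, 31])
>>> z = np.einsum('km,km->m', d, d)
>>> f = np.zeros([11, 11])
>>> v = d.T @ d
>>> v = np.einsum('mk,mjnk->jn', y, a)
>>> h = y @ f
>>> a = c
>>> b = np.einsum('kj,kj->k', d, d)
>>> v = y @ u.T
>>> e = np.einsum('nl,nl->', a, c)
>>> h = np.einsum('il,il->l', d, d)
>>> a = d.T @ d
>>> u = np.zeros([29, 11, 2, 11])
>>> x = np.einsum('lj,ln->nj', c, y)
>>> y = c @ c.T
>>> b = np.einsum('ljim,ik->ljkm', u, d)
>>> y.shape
(3, 3)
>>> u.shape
(29, 11, 2, 11)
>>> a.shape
(31, 31)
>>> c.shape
(3, 29)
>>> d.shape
(2, 31)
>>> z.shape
(31,)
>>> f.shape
(11, 11)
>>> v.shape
(3, 3)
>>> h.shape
(31,)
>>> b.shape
(29, 11, 31, 11)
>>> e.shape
()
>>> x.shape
(11, 29)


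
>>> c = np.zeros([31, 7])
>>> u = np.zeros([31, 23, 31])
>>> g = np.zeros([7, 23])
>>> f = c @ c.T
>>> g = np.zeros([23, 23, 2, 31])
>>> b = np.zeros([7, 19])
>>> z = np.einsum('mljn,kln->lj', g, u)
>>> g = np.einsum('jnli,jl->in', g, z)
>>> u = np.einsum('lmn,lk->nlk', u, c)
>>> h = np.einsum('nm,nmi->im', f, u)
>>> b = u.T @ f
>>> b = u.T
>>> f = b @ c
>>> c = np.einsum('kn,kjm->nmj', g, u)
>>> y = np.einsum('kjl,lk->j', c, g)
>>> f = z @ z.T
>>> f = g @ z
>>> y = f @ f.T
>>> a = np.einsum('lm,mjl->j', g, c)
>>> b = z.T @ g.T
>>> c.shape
(23, 7, 31)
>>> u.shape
(31, 31, 7)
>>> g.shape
(31, 23)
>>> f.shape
(31, 2)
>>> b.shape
(2, 31)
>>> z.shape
(23, 2)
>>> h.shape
(7, 31)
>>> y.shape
(31, 31)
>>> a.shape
(7,)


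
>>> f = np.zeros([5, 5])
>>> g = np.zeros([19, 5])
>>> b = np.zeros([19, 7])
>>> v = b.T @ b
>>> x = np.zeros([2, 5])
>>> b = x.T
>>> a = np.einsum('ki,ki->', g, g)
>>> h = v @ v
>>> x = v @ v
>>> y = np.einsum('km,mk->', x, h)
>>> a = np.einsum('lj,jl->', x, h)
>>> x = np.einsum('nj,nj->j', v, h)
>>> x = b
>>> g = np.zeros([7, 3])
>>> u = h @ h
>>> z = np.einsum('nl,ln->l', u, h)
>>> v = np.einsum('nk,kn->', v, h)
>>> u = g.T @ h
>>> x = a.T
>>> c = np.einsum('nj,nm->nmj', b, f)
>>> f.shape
(5, 5)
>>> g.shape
(7, 3)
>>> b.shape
(5, 2)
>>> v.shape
()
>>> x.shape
()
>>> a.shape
()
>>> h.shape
(7, 7)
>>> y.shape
()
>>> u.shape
(3, 7)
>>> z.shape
(7,)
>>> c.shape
(5, 5, 2)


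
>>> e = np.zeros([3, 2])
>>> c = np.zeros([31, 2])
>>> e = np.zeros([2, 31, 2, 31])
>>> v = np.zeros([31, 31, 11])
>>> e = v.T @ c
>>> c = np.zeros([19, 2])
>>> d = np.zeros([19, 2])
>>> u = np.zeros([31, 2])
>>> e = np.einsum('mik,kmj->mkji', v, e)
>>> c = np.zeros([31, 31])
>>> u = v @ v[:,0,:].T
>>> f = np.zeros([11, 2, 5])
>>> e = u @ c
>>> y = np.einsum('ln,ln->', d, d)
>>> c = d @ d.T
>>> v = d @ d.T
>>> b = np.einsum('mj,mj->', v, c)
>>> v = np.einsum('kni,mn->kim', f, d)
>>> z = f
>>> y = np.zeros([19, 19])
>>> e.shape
(31, 31, 31)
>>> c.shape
(19, 19)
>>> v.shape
(11, 5, 19)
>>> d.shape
(19, 2)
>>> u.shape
(31, 31, 31)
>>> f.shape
(11, 2, 5)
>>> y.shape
(19, 19)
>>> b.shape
()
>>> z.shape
(11, 2, 5)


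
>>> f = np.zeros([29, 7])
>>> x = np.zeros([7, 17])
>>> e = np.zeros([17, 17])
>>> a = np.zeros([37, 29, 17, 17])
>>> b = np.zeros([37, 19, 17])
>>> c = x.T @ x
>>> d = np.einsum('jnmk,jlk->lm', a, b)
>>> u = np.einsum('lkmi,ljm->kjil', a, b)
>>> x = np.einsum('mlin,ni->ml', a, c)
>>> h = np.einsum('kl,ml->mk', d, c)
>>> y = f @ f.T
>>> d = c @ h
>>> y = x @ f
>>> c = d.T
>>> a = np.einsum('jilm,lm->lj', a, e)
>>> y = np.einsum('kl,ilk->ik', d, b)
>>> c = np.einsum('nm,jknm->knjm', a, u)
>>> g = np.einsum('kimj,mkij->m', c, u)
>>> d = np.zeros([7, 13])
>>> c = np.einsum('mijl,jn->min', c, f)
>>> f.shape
(29, 7)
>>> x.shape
(37, 29)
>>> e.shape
(17, 17)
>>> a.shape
(17, 37)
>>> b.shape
(37, 19, 17)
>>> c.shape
(19, 17, 7)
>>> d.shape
(7, 13)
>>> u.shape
(29, 19, 17, 37)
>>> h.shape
(17, 19)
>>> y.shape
(37, 17)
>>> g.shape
(29,)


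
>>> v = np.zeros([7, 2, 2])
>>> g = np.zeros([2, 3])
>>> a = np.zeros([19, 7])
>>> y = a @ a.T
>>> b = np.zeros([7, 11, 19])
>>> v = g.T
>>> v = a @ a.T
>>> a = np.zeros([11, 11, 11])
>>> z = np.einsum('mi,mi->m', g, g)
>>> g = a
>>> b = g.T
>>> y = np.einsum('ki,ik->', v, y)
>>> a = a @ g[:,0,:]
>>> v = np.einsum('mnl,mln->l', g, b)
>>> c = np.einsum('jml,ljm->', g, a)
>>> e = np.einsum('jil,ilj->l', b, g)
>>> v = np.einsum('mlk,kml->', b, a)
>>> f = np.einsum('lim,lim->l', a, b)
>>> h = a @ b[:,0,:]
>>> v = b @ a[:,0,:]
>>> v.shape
(11, 11, 11)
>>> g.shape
(11, 11, 11)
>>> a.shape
(11, 11, 11)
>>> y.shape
()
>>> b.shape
(11, 11, 11)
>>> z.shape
(2,)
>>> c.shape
()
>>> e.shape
(11,)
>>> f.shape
(11,)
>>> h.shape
(11, 11, 11)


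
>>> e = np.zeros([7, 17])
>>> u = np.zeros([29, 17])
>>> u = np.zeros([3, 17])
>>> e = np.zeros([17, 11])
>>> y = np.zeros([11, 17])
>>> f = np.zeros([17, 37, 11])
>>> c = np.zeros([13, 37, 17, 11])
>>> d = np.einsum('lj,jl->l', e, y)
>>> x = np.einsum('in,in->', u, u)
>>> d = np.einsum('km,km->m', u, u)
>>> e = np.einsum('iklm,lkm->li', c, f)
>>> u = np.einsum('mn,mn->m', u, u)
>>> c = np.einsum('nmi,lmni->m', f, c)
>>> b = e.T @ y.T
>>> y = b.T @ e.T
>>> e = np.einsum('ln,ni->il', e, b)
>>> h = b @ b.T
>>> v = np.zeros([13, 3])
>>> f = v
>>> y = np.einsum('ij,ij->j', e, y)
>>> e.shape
(11, 17)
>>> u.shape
(3,)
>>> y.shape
(17,)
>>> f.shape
(13, 3)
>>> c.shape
(37,)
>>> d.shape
(17,)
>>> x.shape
()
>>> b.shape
(13, 11)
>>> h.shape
(13, 13)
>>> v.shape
(13, 3)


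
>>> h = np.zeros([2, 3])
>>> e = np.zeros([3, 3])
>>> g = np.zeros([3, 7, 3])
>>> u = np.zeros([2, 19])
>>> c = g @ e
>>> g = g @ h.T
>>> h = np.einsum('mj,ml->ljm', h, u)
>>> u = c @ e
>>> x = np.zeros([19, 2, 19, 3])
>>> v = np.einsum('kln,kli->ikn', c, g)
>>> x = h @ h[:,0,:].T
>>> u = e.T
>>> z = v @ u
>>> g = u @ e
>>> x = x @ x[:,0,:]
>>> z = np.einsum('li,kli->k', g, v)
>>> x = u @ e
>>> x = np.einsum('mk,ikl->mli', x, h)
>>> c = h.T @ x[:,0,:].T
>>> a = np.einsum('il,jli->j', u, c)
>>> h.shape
(19, 3, 2)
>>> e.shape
(3, 3)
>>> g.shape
(3, 3)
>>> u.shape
(3, 3)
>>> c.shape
(2, 3, 3)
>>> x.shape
(3, 2, 19)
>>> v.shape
(2, 3, 3)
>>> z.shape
(2,)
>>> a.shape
(2,)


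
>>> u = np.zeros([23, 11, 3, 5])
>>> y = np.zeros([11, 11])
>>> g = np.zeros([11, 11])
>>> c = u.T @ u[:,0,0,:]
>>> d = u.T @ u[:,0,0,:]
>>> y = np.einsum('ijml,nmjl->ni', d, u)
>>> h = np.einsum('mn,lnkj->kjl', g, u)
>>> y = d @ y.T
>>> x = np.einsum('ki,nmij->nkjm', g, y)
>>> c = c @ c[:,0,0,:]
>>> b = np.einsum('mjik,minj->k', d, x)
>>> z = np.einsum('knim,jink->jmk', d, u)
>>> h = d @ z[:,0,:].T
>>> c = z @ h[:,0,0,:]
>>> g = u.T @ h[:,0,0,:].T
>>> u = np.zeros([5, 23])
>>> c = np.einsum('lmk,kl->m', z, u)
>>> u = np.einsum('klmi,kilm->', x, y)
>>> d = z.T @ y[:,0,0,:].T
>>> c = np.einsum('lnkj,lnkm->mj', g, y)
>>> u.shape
()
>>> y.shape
(5, 3, 11, 23)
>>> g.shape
(5, 3, 11, 5)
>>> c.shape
(23, 5)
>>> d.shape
(5, 5, 5)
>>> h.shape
(5, 3, 11, 23)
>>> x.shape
(5, 11, 23, 3)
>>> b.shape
(5,)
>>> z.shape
(23, 5, 5)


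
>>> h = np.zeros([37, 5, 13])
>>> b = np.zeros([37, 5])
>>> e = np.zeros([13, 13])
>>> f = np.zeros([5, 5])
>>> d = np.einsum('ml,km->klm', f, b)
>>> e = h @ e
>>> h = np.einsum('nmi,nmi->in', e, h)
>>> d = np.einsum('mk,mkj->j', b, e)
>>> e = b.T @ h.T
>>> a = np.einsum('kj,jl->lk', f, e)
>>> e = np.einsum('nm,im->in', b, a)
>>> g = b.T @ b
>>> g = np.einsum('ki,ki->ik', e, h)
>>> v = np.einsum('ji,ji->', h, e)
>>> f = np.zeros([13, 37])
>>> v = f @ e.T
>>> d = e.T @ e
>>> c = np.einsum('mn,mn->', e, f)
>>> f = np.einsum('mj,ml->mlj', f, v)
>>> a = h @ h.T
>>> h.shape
(13, 37)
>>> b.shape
(37, 5)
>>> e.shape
(13, 37)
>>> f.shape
(13, 13, 37)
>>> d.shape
(37, 37)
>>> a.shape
(13, 13)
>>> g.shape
(37, 13)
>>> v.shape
(13, 13)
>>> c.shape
()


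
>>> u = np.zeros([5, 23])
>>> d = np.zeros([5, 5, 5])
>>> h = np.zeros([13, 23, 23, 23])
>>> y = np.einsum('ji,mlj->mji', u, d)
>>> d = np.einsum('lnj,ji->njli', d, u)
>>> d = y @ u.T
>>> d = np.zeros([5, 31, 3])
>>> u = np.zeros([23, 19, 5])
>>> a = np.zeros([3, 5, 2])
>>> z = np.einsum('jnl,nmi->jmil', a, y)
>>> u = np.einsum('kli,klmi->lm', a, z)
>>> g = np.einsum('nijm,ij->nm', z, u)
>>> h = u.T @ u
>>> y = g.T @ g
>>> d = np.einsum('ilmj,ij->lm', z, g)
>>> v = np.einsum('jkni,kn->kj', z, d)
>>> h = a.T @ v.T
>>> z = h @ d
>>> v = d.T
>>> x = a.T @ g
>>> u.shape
(5, 23)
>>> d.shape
(5, 23)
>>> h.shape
(2, 5, 5)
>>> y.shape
(2, 2)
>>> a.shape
(3, 5, 2)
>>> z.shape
(2, 5, 23)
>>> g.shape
(3, 2)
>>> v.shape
(23, 5)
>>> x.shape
(2, 5, 2)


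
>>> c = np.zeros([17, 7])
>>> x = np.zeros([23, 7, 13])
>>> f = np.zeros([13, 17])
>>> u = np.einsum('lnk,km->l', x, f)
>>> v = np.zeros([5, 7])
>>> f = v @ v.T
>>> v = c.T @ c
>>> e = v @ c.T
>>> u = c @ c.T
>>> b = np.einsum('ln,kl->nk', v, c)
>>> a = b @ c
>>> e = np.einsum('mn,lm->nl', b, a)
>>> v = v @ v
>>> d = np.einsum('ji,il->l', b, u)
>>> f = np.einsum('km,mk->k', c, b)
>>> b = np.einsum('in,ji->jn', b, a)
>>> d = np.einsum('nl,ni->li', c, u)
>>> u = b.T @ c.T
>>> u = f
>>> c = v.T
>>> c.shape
(7, 7)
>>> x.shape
(23, 7, 13)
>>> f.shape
(17,)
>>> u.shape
(17,)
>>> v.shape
(7, 7)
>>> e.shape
(17, 7)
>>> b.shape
(7, 17)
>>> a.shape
(7, 7)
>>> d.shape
(7, 17)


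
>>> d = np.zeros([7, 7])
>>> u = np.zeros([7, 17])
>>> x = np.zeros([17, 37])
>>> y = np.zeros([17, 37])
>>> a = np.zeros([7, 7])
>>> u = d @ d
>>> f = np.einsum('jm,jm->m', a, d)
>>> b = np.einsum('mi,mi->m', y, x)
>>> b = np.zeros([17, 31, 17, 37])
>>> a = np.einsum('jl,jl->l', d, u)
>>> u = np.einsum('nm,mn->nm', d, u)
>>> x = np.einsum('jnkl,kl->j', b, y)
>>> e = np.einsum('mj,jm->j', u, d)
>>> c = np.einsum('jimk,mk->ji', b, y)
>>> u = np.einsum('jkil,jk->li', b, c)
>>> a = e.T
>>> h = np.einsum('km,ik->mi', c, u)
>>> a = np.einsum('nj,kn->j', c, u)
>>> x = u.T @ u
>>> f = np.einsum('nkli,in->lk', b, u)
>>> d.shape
(7, 7)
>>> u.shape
(37, 17)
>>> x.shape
(17, 17)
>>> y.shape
(17, 37)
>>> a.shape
(31,)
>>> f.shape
(17, 31)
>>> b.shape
(17, 31, 17, 37)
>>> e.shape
(7,)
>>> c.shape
(17, 31)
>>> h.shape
(31, 37)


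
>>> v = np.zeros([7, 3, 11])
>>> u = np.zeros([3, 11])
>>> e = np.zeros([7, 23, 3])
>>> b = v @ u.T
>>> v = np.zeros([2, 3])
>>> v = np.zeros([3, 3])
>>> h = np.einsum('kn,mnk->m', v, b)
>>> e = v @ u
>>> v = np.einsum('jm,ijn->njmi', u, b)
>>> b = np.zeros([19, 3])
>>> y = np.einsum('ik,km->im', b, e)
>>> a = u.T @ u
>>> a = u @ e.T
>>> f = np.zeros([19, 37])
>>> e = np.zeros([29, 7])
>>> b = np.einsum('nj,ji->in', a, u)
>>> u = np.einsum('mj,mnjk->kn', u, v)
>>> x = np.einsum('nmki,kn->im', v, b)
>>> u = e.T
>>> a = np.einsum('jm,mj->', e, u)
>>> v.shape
(3, 3, 11, 7)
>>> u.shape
(7, 29)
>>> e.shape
(29, 7)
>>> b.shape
(11, 3)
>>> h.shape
(7,)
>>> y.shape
(19, 11)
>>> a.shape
()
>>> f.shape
(19, 37)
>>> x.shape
(7, 3)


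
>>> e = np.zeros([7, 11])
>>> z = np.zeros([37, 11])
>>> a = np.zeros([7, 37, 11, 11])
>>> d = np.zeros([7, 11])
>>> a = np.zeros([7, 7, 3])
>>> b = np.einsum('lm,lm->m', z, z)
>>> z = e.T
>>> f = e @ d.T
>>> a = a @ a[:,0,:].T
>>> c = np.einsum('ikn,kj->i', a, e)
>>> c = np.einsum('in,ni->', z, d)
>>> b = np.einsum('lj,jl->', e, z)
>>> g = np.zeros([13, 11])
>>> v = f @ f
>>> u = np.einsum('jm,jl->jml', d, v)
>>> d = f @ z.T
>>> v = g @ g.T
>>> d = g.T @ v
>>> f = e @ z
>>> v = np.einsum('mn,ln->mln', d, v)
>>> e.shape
(7, 11)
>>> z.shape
(11, 7)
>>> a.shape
(7, 7, 7)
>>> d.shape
(11, 13)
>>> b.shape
()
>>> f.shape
(7, 7)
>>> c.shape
()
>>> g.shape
(13, 11)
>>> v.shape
(11, 13, 13)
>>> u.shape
(7, 11, 7)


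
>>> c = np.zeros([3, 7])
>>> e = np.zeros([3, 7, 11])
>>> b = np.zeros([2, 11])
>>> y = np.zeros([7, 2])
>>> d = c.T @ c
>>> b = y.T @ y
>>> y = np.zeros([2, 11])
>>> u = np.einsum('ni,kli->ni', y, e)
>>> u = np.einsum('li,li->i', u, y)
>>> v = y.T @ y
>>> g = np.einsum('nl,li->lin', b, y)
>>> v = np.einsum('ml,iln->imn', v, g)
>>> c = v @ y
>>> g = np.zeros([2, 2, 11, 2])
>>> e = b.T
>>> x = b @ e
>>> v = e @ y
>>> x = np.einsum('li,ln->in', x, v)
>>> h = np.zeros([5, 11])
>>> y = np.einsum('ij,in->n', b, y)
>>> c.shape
(2, 11, 11)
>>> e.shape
(2, 2)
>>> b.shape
(2, 2)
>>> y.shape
(11,)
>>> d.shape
(7, 7)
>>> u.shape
(11,)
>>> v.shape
(2, 11)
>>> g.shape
(2, 2, 11, 2)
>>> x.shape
(2, 11)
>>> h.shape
(5, 11)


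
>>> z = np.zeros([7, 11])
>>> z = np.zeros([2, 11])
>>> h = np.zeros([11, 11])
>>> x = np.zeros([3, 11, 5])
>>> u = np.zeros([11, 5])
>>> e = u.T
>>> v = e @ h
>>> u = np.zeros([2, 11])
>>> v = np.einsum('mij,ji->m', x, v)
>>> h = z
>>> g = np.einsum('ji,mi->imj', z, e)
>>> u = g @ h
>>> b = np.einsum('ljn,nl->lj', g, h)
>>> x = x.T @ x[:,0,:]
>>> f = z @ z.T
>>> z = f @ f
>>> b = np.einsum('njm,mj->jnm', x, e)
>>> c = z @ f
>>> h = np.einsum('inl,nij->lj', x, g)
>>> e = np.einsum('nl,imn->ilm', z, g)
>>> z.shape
(2, 2)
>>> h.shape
(5, 2)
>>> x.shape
(5, 11, 5)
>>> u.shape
(11, 5, 11)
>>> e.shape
(11, 2, 5)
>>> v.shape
(3,)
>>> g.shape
(11, 5, 2)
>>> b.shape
(11, 5, 5)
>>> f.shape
(2, 2)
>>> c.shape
(2, 2)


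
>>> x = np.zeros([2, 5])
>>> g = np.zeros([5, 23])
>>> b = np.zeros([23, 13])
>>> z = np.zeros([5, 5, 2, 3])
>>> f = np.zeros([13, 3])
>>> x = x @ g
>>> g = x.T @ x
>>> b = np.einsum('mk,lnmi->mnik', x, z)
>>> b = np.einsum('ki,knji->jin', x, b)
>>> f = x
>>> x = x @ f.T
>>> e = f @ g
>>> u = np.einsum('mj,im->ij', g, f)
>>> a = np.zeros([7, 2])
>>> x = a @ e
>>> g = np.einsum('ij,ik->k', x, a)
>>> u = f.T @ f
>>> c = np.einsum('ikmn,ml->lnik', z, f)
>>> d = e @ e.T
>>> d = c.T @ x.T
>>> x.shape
(7, 23)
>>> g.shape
(2,)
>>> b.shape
(3, 23, 5)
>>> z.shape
(5, 5, 2, 3)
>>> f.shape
(2, 23)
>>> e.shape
(2, 23)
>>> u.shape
(23, 23)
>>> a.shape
(7, 2)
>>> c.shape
(23, 3, 5, 5)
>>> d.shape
(5, 5, 3, 7)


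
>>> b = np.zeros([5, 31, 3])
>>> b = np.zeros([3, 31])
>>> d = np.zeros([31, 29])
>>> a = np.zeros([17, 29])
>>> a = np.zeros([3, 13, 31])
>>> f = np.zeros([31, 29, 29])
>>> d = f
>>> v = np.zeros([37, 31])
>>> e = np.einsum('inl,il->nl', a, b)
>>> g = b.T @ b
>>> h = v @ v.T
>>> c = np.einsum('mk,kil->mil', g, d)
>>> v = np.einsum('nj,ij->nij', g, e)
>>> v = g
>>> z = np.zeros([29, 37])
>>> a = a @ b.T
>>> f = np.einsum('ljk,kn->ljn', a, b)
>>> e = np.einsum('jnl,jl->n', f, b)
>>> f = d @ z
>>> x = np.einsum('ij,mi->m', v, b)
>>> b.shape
(3, 31)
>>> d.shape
(31, 29, 29)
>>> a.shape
(3, 13, 3)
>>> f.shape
(31, 29, 37)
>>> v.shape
(31, 31)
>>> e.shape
(13,)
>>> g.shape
(31, 31)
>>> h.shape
(37, 37)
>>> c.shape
(31, 29, 29)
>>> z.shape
(29, 37)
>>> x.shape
(3,)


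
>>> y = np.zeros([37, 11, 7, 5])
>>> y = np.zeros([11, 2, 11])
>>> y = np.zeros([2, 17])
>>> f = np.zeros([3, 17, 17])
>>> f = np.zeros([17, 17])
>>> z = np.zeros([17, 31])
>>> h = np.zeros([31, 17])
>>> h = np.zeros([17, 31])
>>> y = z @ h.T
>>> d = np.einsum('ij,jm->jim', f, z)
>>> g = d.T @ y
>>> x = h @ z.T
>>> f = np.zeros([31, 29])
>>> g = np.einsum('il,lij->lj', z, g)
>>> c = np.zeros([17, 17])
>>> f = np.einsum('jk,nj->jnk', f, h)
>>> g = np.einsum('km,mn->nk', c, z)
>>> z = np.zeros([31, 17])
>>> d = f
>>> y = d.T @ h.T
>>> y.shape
(29, 17, 17)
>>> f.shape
(31, 17, 29)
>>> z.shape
(31, 17)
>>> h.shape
(17, 31)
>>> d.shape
(31, 17, 29)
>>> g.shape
(31, 17)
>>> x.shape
(17, 17)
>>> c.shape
(17, 17)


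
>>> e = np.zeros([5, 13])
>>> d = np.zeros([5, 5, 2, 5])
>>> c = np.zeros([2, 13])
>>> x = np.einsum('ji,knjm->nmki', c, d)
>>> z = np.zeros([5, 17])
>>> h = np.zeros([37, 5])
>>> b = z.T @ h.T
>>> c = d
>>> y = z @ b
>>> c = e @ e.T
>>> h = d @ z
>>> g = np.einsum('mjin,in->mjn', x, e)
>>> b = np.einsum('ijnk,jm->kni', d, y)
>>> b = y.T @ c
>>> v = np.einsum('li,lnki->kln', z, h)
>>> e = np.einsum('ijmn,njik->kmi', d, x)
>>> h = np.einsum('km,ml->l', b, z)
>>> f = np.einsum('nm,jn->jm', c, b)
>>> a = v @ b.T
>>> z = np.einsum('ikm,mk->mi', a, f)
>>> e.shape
(13, 2, 5)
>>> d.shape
(5, 5, 2, 5)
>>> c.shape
(5, 5)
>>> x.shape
(5, 5, 5, 13)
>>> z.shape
(37, 2)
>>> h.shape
(17,)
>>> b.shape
(37, 5)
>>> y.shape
(5, 37)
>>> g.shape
(5, 5, 13)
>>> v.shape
(2, 5, 5)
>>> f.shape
(37, 5)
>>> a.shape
(2, 5, 37)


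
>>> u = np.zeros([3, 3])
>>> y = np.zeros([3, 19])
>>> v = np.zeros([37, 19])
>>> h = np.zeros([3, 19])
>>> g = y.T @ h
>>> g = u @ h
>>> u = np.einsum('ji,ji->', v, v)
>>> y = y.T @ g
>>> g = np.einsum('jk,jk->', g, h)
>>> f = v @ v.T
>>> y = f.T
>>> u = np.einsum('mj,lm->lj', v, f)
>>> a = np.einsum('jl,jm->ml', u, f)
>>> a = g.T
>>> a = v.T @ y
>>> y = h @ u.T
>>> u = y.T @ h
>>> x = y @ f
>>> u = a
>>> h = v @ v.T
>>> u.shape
(19, 37)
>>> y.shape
(3, 37)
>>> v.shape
(37, 19)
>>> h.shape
(37, 37)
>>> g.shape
()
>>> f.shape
(37, 37)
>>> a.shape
(19, 37)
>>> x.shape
(3, 37)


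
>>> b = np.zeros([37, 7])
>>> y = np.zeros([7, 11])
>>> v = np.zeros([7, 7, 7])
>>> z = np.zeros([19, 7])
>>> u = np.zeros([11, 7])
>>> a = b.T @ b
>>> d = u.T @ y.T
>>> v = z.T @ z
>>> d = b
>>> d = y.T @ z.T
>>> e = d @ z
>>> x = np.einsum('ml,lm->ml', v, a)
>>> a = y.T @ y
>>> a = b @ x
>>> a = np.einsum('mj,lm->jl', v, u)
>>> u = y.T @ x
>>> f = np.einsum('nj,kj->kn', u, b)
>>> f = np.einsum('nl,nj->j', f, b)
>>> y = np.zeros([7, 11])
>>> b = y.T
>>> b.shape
(11, 7)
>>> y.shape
(7, 11)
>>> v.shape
(7, 7)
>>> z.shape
(19, 7)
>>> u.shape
(11, 7)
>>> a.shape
(7, 11)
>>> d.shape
(11, 19)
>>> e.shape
(11, 7)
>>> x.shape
(7, 7)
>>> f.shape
(7,)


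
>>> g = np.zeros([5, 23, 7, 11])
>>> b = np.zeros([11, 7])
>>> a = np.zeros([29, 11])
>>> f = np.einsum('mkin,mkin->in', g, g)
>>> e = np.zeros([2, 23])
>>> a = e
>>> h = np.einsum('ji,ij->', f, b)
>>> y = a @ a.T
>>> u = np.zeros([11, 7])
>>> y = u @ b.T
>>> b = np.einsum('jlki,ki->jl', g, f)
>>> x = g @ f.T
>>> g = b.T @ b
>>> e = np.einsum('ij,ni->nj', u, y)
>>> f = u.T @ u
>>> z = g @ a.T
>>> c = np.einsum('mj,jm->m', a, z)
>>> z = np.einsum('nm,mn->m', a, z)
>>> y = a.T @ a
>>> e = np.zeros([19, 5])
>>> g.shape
(23, 23)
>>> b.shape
(5, 23)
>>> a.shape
(2, 23)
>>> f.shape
(7, 7)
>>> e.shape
(19, 5)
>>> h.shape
()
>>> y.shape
(23, 23)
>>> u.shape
(11, 7)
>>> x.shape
(5, 23, 7, 7)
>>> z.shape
(23,)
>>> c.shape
(2,)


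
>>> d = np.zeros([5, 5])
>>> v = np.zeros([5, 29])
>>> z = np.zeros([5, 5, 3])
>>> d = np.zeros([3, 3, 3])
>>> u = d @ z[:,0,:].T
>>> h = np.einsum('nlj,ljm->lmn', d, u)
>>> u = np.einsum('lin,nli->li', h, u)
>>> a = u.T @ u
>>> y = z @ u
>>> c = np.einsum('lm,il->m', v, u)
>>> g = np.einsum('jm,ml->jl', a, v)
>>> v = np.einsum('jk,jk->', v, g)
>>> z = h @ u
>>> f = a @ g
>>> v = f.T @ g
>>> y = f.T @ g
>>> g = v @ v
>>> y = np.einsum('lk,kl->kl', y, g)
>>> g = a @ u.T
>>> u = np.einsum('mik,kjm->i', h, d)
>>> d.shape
(3, 3, 3)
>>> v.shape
(29, 29)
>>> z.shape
(3, 5, 5)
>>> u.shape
(5,)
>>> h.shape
(3, 5, 3)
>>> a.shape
(5, 5)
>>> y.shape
(29, 29)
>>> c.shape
(29,)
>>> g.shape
(5, 3)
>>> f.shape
(5, 29)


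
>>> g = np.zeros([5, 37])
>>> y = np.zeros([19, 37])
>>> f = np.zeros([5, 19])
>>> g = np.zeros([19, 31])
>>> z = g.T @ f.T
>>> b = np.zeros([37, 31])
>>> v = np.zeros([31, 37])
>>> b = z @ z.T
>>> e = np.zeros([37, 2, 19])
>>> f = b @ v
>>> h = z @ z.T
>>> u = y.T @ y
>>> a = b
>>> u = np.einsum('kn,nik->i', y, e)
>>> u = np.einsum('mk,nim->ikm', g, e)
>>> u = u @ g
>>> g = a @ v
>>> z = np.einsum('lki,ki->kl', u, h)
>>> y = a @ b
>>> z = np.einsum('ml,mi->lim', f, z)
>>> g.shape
(31, 37)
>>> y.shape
(31, 31)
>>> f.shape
(31, 37)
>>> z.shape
(37, 2, 31)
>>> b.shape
(31, 31)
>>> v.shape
(31, 37)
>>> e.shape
(37, 2, 19)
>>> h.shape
(31, 31)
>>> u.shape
(2, 31, 31)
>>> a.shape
(31, 31)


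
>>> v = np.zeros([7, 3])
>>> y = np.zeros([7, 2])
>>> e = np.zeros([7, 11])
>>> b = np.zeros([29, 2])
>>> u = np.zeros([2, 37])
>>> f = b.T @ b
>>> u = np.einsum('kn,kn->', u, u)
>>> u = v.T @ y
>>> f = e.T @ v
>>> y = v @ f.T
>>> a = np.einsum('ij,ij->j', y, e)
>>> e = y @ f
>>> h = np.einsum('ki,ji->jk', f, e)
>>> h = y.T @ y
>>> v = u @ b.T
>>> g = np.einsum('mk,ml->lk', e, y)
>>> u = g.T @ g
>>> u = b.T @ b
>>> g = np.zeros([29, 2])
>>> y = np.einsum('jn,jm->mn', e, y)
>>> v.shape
(3, 29)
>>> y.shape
(11, 3)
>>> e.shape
(7, 3)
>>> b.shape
(29, 2)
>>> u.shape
(2, 2)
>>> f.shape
(11, 3)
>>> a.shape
(11,)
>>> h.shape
(11, 11)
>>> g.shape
(29, 2)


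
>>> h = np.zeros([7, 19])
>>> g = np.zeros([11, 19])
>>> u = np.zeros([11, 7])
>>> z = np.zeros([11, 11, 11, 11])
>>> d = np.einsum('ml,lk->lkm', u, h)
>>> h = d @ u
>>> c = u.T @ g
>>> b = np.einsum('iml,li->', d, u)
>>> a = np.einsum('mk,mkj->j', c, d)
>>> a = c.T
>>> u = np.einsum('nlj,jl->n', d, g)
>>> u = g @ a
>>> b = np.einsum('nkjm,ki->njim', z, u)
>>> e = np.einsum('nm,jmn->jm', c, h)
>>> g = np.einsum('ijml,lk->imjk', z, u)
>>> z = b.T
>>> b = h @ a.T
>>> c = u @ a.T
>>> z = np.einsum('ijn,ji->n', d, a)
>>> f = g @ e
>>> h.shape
(7, 19, 7)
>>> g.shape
(11, 11, 11, 7)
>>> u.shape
(11, 7)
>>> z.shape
(11,)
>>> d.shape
(7, 19, 11)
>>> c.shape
(11, 19)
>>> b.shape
(7, 19, 19)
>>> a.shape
(19, 7)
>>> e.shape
(7, 19)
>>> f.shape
(11, 11, 11, 19)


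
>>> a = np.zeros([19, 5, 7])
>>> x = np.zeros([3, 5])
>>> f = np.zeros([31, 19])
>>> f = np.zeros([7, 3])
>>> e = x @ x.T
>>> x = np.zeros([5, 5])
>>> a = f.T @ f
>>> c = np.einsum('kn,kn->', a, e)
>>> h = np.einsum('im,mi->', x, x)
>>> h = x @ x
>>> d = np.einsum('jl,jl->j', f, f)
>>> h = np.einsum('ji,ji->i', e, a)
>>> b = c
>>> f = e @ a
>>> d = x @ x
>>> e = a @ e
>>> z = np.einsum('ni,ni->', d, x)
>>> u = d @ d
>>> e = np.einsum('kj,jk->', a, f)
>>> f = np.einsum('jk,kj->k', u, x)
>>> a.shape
(3, 3)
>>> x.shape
(5, 5)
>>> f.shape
(5,)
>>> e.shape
()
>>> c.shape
()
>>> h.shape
(3,)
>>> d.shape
(5, 5)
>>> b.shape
()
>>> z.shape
()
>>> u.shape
(5, 5)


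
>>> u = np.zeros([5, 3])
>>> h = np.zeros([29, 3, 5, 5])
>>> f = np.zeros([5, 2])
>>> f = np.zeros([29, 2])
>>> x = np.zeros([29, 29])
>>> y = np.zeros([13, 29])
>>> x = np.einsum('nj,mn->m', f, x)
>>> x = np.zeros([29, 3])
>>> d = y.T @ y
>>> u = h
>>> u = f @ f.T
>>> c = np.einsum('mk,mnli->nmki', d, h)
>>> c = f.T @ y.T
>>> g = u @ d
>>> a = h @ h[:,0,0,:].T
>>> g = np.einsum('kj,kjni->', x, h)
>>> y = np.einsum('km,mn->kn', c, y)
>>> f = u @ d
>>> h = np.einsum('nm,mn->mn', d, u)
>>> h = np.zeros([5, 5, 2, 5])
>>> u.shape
(29, 29)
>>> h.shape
(5, 5, 2, 5)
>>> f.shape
(29, 29)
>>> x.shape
(29, 3)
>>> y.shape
(2, 29)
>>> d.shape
(29, 29)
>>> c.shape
(2, 13)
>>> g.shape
()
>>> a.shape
(29, 3, 5, 29)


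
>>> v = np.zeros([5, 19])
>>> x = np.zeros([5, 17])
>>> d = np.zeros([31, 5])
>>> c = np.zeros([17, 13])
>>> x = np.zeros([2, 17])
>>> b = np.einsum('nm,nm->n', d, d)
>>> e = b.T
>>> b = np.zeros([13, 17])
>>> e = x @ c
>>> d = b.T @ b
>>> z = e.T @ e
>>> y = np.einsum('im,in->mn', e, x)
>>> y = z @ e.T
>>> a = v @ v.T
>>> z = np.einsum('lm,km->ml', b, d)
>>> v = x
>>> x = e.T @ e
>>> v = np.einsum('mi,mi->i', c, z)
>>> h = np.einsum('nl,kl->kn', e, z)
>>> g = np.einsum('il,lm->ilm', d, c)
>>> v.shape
(13,)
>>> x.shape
(13, 13)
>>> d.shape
(17, 17)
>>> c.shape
(17, 13)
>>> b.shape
(13, 17)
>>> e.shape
(2, 13)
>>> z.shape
(17, 13)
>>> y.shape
(13, 2)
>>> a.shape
(5, 5)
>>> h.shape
(17, 2)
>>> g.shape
(17, 17, 13)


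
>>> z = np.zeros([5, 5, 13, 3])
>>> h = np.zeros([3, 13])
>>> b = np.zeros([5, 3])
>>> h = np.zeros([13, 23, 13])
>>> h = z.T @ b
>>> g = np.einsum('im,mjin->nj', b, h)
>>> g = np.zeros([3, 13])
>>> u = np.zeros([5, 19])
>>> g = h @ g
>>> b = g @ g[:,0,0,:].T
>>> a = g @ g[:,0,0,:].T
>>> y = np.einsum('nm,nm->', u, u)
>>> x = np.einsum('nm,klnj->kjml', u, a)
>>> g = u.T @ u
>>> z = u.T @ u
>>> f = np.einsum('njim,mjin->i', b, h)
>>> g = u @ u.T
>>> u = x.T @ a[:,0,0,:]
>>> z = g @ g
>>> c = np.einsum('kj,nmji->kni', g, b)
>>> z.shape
(5, 5)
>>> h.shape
(3, 13, 5, 3)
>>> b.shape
(3, 13, 5, 3)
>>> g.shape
(5, 5)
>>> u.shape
(13, 19, 3, 3)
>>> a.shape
(3, 13, 5, 3)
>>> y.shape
()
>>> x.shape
(3, 3, 19, 13)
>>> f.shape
(5,)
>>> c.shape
(5, 3, 3)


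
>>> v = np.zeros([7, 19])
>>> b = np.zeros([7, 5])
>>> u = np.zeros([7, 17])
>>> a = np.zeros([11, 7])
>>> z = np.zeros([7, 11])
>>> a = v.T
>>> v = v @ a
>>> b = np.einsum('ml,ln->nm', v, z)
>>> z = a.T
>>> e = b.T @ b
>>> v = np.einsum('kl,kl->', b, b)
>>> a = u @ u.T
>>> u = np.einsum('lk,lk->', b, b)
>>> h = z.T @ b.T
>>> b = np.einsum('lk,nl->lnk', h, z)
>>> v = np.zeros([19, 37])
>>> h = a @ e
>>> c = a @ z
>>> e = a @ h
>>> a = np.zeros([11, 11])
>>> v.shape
(19, 37)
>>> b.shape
(19, 7, 11)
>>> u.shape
()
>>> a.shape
(11, 11)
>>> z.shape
(7, 19)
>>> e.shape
(7, 7)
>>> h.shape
(7, 7)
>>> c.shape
(7, 19)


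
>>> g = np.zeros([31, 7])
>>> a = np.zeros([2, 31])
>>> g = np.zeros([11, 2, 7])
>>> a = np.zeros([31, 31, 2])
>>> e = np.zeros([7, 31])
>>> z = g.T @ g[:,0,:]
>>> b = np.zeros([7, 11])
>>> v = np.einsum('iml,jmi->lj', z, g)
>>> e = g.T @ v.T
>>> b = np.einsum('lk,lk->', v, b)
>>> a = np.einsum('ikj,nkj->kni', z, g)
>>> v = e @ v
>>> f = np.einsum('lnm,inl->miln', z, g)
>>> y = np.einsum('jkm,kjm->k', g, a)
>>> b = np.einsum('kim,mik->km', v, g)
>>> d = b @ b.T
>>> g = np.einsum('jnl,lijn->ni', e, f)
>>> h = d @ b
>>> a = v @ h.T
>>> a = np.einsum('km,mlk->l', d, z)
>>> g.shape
(2, 11)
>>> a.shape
(2,)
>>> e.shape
(7, 2, 7)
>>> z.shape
(7, 2, 7)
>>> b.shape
(7, 11)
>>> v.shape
(7, 2, 11)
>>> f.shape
(7, 11, 7, 2)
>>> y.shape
(2,)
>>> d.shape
(7, 7)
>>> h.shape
(7, 11)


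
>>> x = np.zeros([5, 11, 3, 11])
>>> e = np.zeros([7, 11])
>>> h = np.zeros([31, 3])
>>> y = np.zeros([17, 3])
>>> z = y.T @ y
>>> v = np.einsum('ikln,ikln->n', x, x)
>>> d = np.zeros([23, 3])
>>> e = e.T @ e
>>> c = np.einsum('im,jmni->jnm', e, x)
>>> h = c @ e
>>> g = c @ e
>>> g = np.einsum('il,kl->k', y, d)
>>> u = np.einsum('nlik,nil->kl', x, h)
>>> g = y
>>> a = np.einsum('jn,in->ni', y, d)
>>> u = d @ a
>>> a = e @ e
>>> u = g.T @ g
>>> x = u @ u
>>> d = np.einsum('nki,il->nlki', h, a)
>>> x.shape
(3, 3)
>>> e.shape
(11, 11)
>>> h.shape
(5, 3, 11)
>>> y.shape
(17, 3)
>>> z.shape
(3, 3)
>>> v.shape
(11,)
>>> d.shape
(5, 11, 3, 11)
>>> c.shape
(5, 3, 11)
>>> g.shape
(17, 3)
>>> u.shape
(3, 3)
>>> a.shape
(11, 11)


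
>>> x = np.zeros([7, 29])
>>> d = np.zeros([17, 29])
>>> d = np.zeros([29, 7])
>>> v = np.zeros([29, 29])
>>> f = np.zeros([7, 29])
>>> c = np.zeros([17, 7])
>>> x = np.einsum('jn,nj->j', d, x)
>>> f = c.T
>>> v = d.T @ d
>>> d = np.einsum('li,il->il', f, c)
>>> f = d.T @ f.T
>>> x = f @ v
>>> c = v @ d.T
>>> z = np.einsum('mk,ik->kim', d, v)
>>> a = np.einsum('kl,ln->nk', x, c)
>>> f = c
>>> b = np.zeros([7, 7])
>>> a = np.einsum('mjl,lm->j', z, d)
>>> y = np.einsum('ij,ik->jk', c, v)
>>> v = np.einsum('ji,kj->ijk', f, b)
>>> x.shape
(7, 7)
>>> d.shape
(17, 7)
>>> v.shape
(17, 7, 7)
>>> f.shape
(7, 17)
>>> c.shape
(7, 17)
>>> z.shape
(7, 7, 17)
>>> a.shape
(7,)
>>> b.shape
(7, 7)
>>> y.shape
(17, 7)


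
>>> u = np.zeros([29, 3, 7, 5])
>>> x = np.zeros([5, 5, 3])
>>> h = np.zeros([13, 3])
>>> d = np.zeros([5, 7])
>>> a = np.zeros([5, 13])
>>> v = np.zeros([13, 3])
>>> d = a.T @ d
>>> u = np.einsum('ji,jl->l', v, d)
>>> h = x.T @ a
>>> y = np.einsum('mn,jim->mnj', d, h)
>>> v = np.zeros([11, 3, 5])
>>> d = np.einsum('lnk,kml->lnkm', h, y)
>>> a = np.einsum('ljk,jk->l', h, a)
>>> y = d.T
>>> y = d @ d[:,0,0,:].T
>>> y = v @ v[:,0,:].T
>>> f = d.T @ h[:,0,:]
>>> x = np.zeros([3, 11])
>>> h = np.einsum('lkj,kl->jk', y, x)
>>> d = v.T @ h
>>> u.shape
(7,)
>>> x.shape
(3, 11)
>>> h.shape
(11, 3)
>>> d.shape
(5, 3, 3)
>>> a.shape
(3,)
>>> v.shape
(11, 3, 5)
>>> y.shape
(11, 3, 11)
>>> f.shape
(7, 13, 5, 13)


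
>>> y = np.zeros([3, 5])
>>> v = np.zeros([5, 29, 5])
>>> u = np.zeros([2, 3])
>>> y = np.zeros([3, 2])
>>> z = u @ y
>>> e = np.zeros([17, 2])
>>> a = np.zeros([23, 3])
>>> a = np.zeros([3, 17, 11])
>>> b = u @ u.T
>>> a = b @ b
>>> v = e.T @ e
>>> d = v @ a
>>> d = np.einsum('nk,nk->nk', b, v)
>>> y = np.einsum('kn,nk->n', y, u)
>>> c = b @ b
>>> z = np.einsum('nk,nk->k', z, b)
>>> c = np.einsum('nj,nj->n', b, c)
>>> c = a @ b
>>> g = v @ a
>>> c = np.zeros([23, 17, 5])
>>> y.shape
(2,)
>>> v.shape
(2, 2)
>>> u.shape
(2, 3)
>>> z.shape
(2,)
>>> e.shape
(17, 2)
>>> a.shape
(2, 2)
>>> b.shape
(2, 2)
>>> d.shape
(2, 2)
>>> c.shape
(23, 17, 5)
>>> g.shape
(2, 2)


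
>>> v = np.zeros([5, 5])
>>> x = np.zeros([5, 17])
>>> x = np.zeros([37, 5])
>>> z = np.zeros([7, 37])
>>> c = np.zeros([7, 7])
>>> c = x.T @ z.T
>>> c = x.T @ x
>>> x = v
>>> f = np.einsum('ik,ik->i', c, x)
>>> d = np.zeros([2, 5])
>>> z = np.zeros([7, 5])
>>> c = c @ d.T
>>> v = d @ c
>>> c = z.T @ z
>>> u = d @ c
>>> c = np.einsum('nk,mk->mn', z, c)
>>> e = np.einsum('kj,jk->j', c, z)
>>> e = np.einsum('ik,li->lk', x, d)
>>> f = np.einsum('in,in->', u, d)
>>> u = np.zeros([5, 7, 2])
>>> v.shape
(2, 2)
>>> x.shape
(5, 5)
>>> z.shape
(7, 5)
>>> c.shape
(5, 7)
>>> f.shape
()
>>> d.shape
(2, 5)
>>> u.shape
(5, 7, 2)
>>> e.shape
(2, 5)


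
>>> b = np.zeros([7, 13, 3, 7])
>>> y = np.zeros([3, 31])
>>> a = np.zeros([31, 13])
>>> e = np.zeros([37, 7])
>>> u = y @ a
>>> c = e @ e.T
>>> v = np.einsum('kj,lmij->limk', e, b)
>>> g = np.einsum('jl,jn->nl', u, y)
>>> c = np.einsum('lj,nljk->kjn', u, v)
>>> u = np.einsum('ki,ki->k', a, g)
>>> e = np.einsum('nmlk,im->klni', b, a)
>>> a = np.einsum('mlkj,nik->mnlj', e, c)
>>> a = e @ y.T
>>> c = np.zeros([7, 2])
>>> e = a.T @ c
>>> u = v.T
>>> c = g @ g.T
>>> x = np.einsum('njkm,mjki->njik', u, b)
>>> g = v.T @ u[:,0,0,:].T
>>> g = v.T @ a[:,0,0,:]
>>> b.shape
(7, 13, 3, 7)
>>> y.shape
(3, 31)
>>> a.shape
(7, 3, 7, 3)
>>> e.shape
(3, 7, 3, 2)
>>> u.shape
(37, 13, 3, 7)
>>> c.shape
(31, 31)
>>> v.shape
(7, 3, 13, 37)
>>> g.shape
(37, 13, 3, 3)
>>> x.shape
(37, 13, 7, 3)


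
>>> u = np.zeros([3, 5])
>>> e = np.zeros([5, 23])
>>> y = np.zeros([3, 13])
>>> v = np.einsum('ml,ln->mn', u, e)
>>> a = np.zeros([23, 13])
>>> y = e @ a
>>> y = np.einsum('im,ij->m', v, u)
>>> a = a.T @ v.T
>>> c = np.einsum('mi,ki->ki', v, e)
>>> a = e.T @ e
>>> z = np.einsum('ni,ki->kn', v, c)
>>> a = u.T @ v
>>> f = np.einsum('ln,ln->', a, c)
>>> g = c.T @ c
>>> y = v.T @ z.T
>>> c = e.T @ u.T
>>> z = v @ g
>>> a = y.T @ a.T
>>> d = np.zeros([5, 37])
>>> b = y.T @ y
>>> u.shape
(3, 5)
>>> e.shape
(5, 23)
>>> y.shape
(23, 5)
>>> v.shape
(3, 23)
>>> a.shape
(5, 5)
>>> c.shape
(23, 3)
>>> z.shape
(3, 23)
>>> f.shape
()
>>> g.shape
(23, 23)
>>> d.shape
(5, 37)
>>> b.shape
(5, 5)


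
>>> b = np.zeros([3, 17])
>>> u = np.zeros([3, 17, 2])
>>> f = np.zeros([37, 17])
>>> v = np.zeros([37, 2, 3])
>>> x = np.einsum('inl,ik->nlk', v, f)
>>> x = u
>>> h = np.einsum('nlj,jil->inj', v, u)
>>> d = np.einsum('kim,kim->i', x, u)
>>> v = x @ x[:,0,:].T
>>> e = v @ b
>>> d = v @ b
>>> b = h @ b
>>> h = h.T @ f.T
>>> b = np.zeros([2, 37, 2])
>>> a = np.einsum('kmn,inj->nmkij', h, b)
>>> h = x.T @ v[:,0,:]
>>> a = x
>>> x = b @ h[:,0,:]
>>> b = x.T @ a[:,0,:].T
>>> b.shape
(3, 37, 3)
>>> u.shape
(3, 17, 2)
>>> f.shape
(37, 17)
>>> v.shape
(3, 17, 3)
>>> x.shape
(2, 37, 3)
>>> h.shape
(2, 17, 3)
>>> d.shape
(3, 17, 17)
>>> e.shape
(3, 17, 17)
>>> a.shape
(3, 17, 2)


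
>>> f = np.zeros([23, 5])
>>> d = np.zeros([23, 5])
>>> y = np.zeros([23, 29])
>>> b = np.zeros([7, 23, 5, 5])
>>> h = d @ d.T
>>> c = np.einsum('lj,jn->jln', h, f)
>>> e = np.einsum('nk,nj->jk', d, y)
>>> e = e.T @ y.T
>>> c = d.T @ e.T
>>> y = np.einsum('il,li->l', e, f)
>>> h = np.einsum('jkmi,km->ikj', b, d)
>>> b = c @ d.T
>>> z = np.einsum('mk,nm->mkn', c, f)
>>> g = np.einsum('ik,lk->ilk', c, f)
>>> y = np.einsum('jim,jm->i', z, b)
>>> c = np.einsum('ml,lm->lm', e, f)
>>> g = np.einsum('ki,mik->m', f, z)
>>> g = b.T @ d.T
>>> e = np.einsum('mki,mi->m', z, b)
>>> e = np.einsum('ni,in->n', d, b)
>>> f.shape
(23, 5)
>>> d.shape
(23, 5)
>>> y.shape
(5,)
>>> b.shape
(5, 23)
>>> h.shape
(5, 23, 7)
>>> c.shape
(23, 5)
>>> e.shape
(23,)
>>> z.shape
(5, 5, 23)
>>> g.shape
(23, 23)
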